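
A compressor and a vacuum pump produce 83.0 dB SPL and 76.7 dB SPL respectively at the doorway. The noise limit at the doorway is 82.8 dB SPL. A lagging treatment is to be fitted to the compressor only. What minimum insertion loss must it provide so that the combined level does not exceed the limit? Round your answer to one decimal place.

Fixed contribution from the other source: Σ 10^(L/10) = 10^(76.7/10) = 4.677e+07 (76.70 dB SPL).
To meet 82.8 dB SPL overall, the treated compressor may contribute at most 10^(82.8/10) − 4.677e+07 = 1.438e+08, i.e. 81.58 dB SPL.
Required insertion loss = 83.0 − 81.58 = 1.42 dB.

1.4 dB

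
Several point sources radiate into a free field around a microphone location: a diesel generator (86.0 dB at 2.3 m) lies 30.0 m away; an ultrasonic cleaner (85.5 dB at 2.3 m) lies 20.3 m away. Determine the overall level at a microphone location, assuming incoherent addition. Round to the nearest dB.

68 dB

First find each source's level at the receiver (point-source: −20·log₁₀(r/r_ref)), then combine on an intensity basis.
diesel generator: 86.0 − 20·log₁₀(30.0/2.3) = 86.0 − 22.31 = 63.69 dB.
ultrasonic cleaner: 85.5 − 20·log₁₀(20.3/2.3) = 85.5 − 18.92 = 66.58 dB.
Σ 10^(L/10) = 6.895e+06 → L_total = 10·log₁₀(6.895e+06) = 68.39 dB.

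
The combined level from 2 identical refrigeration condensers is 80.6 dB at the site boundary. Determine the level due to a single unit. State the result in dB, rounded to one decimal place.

77.6 dB

For N identical incoherent sources L_total = L₁ + 10·log₁₀ N, so L₁ = 80.6 − 10·log₁₀(2) = 80.6 − 3.010.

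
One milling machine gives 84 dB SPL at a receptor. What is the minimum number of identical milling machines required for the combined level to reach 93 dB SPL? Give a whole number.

8

Need L₁ + 10·log₁₀ N ≥ 93, i.e. log₁₀ N ≥ 0.90.
N ≥ 10^(9.0/10) = 7.943, so N = 8.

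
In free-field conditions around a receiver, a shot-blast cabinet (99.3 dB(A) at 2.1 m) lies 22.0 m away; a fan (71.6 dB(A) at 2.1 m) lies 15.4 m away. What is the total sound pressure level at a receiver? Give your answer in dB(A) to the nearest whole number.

First find each source's level at the receiver (point-source: −20·log₁₀(r/r_ref)), then combine on an intensity basis.
shot-blast cabinet: 99.3 − 20·log₁₀(22.0/2.1) = 99.3 − 20.40 = 78.90 dB(A).
fan: 71.6 − 20·log₁₀(15.4/2.1) = 71.6 − 17.31 = 54.29 dB(A).
Σ 10^(L/10) = 7.782e+07 → L_total = 10·log₁₀(7.782e+07) = 78.91 dB(A).

79 dB(A)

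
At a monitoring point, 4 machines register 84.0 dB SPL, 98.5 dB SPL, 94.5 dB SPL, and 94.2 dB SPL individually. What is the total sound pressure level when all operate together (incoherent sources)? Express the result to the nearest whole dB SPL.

101 dB SPL

Incoherent sources combine by intensity addition: L_total = 10·log₁₀(Σ 10^(L_i/10)).
Σ 10^(L/10) = 10^(84.0/10) + 10^(98.5/10) + 10^(94.5/10) + 10^(94.2/10) = 1.278e+10.
L_total = 10·log₁₀(1.278e+10) = 101.07 dB SPL.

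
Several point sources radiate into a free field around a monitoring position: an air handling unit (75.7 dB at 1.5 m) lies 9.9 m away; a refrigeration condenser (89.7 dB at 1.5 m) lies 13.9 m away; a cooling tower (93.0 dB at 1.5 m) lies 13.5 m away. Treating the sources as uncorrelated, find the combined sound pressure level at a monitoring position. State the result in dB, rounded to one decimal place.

Apply inverse-square spreading to bring every level to the receiver, then sum 10^(L/10).
air handling unit: 75.7 − 20·log₁₀(9.9/1.5) = 75.7 − 16.39 = 59.31 dB.
refrigeration condenser: 89.7 − 20·log₁₀(13.9/1.5) = 89.7 − 19.34 = 70.36 dB.
cooling tower: 93.0 − 20·log₁₀(13.5/1.5) = 93.0 − 19.08 = 73.92 dB.
Σ 10^(L/10) = 3.635e+07 → L_total = 10·log₁₀(3.635e+07) = 75.61 dB.

75.6 dB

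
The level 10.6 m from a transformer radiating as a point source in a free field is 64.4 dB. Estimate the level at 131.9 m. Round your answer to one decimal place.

42.5 dB

Point-source attenuation: ΔL = 20·log₁₀(r₂/r₁) = 20·log₁₀(131.9/10.6) = 21.899 dB.
L₂ = 64.4 − 20·log₁₀(131.9/10.6) = 64.4 − 21.899 = 42.50 dB.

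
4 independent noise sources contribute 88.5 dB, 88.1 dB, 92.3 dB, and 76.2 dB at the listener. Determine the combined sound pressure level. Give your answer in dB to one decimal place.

Incoherent sources combine by intensity addition: L_total = 10·log₁₀(Σ 10^(L_i/10)).
Σ 10^(L/10) = 10^(88.5/10) + 10^(88.1/10) + 10^(92.3/10) + 10^(76.2/10) = 3.094e+09.
L_total = 10·log₁₀(3.094e+09) = 94.90 dB.

94.9 dB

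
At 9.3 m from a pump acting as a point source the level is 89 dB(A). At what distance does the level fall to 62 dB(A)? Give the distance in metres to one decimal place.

208.2 m

For a point source L₁ − L₂ = 20·log₁₀(r₂/r₁), so r₂ = r₁·10^((L₁−L₂)/20).
r₂ = 9.3·10^((89−62)/20) = 9.3·10^(27.0/20) = 208.20 m.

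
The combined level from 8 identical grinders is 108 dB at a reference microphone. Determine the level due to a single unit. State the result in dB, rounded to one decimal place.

8 equal contributions raise the level by 10·log₁₀ 8 = 9.031 dB, so each unit alone gives 108 − 9.031.

99.0 dB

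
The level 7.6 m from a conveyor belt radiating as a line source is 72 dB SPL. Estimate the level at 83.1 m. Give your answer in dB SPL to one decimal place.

61.6 dB SPL

Line-source attenuation: ΔL = 10·log₁₀(r₂/r₁) = 10·log₁₀(83.1/7.6) = 10.388 dB.
L₂ = 72 − 10·log₁₀(83.1/7.6) = 72 − 10.388 = 61.61 dB SPL.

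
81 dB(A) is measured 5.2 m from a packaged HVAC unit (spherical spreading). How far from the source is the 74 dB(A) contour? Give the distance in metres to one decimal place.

11.6 m

The 7.0 dB drop corresponds to a distance ratio of 10^(7.0/20) for a point source.
r₂ = 5.2·10^((81−74)/20) = 5.2·10^(7.0/20) = 11.64 m.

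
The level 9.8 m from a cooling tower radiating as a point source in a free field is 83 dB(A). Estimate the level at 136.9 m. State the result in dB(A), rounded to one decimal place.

For a point source, L₂ = L₁ − 20·log₁₀(r₂/r₁).
L₂ = 83 − 20·log₁₀(136.9/9.8) = 83 − 22.904 = 60.10 dB(A).

60.1 dB(A)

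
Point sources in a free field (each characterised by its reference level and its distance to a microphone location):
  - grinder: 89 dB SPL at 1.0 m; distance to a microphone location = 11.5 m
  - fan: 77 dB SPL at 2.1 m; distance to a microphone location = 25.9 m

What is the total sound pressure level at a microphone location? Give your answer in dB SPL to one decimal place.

Apply inverse-square spreading to bring every level to the receiver, then sum 10^(L/10).
grinder: 89 − 20·log₁₀(11.5/1.0) = 89 − 21.21 = 67.79 dB SPL.
fan: 77 − 20·log₁₀(25.9/2.1) = 77 − 21.82 = 55.18 dB SPL.
Σ 10^(L/10) = 6.336e+06 → L_total = 10·log₁₀(6.336e+06) = 68.02 dB SPL.

68.0 dB SPL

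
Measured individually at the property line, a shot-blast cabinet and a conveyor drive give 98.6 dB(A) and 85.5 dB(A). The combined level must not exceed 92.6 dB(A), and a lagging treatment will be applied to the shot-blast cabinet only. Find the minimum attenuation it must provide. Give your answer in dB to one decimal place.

6.9 dB

Fixed contribution from the other source: Σ 10^(L/10) = 10^(85.5/10) = 3.548e+08 (85.50 dB(A)).
To meet 92.6 dB(A) overall, the treated shot-blast cabinet may contribute at most 10^(92.6/10) − 3.548e+08 = 1.465e+09, i.e. 91.66 dB(A).
So the shot-blast cabinet must be reduced from 98.6 to 91.66 dB(A): IL = 6.94 dB.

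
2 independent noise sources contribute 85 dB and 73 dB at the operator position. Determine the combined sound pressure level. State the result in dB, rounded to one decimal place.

Incoherent sources combine by intensity addition: L_total = 10·log₁₀(Σ 10^(L_i/10)).
Σ 10^(L/10) = 10^(85/10) + 10^(73/10) = 3.362e+08.
L_total = 10·log₁₀(3.362e+08) = 85.27 dB.

85.3 dB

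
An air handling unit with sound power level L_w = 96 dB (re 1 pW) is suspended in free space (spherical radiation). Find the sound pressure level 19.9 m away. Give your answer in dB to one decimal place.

59.0 dB

Free-field spherical radiation: L_p = L_w − 10·log₁₀(4π·r²), r = 19.9 m.
4π·r² = 4976 m², 10·log₁₀ of that is 36.969 dB.
L_p = 96 − 36.969 = 59.03 dB.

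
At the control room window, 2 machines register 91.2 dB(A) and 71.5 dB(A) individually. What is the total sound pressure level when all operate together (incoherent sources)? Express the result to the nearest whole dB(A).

91 dB(A)

Incoherent sources combine by intensity addition: L_total = 10·log₁₀(Σ 10^(L_i/10)).
Σ 10^(L/10) = 10^(91.2/10) + 10^(71.5/10) = 1.332e+09.
L_total = 10·log₁₀(1.332e+09) = 91.25 dB(A).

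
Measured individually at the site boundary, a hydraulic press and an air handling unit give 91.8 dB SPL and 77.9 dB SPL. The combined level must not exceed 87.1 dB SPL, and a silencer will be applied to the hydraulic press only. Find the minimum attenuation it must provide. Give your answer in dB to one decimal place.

Everything except the hydraulic press sums to 10^(77.9/10) = 6.166e+07 in linear terms, 77.90 dB SPL.
To meet 87.1 dB SPL overall, the treated hydraulic press may contribute at most 10^(87.1/10) − 6.166e+07 = 4.512e+08, i.e. 86.54 dB SPL.
So the hydraulic press must be reduced from 91.8 to 86.54 dB SPL: IL = 5.26 dB.

5.3 dB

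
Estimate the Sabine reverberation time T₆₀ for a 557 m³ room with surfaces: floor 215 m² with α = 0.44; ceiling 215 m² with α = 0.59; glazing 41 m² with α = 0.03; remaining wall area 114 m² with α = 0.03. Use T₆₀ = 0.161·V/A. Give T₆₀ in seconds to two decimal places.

0.40 s

A = Σ Sᵢαᵢ = 215·0.44 + 215·0.59 + 41·0.03 + 114·0.03 = 226.10 m².
T₆₀ = 0.161 × 557 / 226.10 = 0.397 s.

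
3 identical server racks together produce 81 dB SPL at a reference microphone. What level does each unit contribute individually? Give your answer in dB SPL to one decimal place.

76.2 dB SPL

For N identical incoherent sources L_total = L₁ + 10·log₁₀ N, so L₁ = 81 − 10·log₁₀(3) = 81 − 4.771.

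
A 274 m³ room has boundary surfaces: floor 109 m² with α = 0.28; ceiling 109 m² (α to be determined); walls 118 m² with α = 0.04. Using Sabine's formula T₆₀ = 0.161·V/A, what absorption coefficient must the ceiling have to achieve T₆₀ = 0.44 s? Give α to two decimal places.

0.60

From T₆₀ = 0.161·V/A, the target T₆₀ = 0.44 s needs A = 0.161·274/0.44 = 100.26 m².
Absorption from the other surfaces = 109·0.28 + 118·0.04 = 35.24 m², so the ceiling must supply 65.02 m² over 109 m².
α = 65.02/109 = 0.597.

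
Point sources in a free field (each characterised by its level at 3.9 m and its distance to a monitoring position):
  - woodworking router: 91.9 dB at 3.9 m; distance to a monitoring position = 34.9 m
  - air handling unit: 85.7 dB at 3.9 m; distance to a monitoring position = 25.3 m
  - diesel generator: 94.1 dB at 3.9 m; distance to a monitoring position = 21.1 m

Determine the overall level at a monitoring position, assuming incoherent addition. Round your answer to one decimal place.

Apply inverse-square spreading to bring every level to the receiver, then sum 10^(L/10).
woodworking router: 91.9 − 20·log₁₀(34.9/3.9) = 91.9 − 19.04 = 72.86 dB.
air handling unit: 85.7 − 20·log₁₀(25.3/3.9) = 85.7 − 16.24 = 69.46 dB.
diesel generator: 94.1 − 20·log₁₀(21.1/3.9) = 94.1 − 14.66 = 79.44 dB.
Σ 10^(L/10) = 1.160e+08 → L_total = 10·log₁₀(1.160e+08) = 80.64 dB.

80.6 dB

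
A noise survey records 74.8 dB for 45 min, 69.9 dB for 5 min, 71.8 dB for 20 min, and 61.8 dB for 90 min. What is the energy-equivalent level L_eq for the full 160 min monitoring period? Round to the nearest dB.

L_eq = 10·log₁₀[(1/T)·Σ tᵢ·10^(Lᵢ/10)] with T = 160 min.
Σ tᵢ·10^(Lᵢ/10) = 45·10^(74.8/10) + 5·10^(69.9/10) + 20·10^(71.8/10) + 90·10^(61.8/10) = 1.847e+09.
L_eq = 10·log₁₀(1.847e+09/160) = 70.62 dB.

71 dB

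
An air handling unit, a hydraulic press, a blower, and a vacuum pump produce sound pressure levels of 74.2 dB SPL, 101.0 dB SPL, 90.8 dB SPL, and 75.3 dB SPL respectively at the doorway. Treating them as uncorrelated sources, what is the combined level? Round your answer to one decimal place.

101.4 dB SPL

Incoherent sources combine by intensity addition: L_total = 10·log₁₀(Σ 10^(L_i/10)).
Σ 10^(L/10) = 10^(74.2/10) + 10^(101.0/10) + 10^(90.8/10) + 10^(75.3/10) = 1.385e+10.
L_total = 10·log₁₀(1.385e+10) = 101.42 dB SPL.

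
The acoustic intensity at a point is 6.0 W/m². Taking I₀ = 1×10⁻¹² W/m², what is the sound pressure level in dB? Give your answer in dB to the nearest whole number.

Dividing by I₀ shifts the exponent by 12: I/I₀ = 6.0×10^12.
L = 10·(0.7782 + 12) = 127.78 dB.

128 dB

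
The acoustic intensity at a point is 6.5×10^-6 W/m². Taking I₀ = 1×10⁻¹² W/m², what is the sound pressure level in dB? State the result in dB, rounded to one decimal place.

Dividing by I₀ shifts the exponent by 12: I/I₀ = 6.5×10^6.
L = 10·(0.8129 + 6) = 68.13 dB.

68.1 dB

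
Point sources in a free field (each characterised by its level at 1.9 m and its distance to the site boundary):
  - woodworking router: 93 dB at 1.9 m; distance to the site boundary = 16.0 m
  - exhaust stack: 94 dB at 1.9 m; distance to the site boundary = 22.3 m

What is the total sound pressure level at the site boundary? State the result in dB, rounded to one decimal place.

Apply inverse-square spreading to bring every level to the receiver, then sum 10^(L/10).
woodworking router: 93 − 20·log₁₀(16.0/1.9) = 93 − 18.51 = 74.49 dB.
exhaust stack: 94 − 20·log₁₀(22.3/1.9) = 94 − 21.39 = 72.61 dB.
Σ 10^(L/10) = 4.637e+07 → L_total = 10·log₁₀(4.637e+07) = 76.66 dB.

76.7 dB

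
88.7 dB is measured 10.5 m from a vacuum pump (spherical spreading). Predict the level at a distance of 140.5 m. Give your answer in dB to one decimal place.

Spherical spreading from a point source gives a 20·log₁₀(r₂/r₁) drop.
L₂ = 88.7 − 20·log₁₀(140.5/10.5) = 88.7 − 22.530 = 66.17 dB.

66.2 dB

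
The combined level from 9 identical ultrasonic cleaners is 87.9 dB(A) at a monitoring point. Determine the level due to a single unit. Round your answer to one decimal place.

Dividing the total intensity by 9 lowers the level by 10·log₁₀ 9 = 9.542 dB: L₁ = 87.9 − 9.542.

78.4 dB(A)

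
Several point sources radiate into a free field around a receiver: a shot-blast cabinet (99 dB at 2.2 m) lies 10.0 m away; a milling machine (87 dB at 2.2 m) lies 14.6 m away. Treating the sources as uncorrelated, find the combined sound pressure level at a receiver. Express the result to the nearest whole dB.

86 dB

Propagate each source to the receiver with L = L_ref − 20·log₁₀(r/r_ref), then add intensities.
shot-blast cabinet: 99 − 20·log₁₀(10.0/2.2) = 99 − 13.15 = 85.85 dB.
milling machine: 87 − 20·log₁₀(14.6/2.2) = 87 − 16.44 = 70.56 dB.
Σ 10^(L/10) = 3.958e+08 → L_total = 10·log₁₀(3.958e+08) = 85.98 dB.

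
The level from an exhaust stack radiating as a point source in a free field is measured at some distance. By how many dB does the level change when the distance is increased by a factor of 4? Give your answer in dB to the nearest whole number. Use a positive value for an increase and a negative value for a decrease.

-12 dB

A point source loses 6 dB per doubling of distance; generally ΔL = −20·log₁₀(r₂/r₁).
ΔL = −20·log₁₀(4) = -12.04 dB.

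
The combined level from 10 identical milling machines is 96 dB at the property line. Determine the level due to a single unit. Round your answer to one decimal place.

For N identical incoherent sources L_total = L₁ + 10·log₁₀ N, so L₁ = 96 − 10·log₁₀(10) = 96 − 10.000.

86.0 dB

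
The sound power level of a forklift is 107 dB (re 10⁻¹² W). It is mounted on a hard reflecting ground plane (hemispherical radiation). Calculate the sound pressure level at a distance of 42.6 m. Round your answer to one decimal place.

66.4 dB

Free-field hemispherical radiation: L_p = L_w − 10·log₁₀(2π·r²), r = 42.6 m.
2π·r² = 1.14e+04 m², 10·log₁₀ of that is 40.570 dB.
L_p = 107 − 40.570 = 66.43 dB.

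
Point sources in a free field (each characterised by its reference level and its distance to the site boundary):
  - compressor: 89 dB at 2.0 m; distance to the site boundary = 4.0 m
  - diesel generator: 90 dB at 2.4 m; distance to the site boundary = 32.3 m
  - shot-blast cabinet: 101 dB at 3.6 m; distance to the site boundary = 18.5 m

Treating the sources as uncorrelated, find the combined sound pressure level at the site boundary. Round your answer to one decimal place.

88.3 dB

Propagate each source to the receiver with L = L_ref − 20·log₁₀(r/r_ref), then add intensities.
compressor: 89 − 20·log₁₀(4.0/2.0) = 89 − 6.02 = 82.98 dB.
diesel generator: 90 − 20·log₁₀(32.3/2.4) = 90 − 22.58 = 67.42 dB.
shot-blast cabinet: 101 − 20·log₁₀(18.5/3.6) = 101 − 14.22 = 86.78 dB.
Σ 10^(L/10) = 6.808e+08 → L_total = 10·log₁₀(6.808e+08) = 88.33 dB.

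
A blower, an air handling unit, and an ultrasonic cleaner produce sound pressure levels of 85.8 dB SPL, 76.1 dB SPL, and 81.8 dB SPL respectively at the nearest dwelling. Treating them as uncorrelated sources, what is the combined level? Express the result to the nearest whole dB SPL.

88 dB SPL

For uncorrelated sources the intensities add, so convert each level to linear form, sum, and take 10·log₁₀ of the total.
Σ 10^(L/10) = 10^(85.8/10) + 10^(76.1/10) + 10^(81.8/10) = 5.723e+08.
L_total = 10·log₁₀(5.723e+08) = 87.58 dB SPL.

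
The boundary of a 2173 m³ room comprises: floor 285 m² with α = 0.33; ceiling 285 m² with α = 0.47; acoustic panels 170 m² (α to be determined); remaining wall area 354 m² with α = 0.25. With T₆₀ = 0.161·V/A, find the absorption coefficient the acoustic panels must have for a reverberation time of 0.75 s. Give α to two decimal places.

From T₆₀ = 0.161·V/A, the target T₆₀ = 0.75 s needs A = 0.161·2173/0.75 = 466.47 m².
Absorption from the other surfaces = 285·0.33 + 285·0.47 + 354·0.25 = 316.50 m², so the acoustic panels must supply 149.97 m² over 170 m².
α = 149.97/170 = 0.882.

0.88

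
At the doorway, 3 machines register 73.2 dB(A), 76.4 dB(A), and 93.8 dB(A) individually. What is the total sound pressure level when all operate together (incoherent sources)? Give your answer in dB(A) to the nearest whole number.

For uncorrelated sources the intensities add, so convert each level to linear form, sum, and take 10·log₁₀ of the total.
Σ 10^(L/10) = 10^(73.2/10) + 10^(76.4/10) + 10^(93.8/10) = 2.463e+09.
L_total = 10·log₁₀(2.463e+09) = 93.92 dB(A).

94 dB(A)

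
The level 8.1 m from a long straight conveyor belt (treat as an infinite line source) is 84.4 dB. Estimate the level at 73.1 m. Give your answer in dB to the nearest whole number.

Cylindrical spreading from a line source gives a 10·log₁₀(r₂/r₁) drop.
L₂ = 84.4 − 10·log₁₀(73.1/8.1) = 84.4 − 9.554 = 74.85 dB.

75 dB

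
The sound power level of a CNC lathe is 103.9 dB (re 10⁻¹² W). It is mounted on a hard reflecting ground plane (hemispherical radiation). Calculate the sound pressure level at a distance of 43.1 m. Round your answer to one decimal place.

The power spreads over a hemisphere of area 2π·r², so L_p = L_w − 10·log₁₀(2π·r²).
2π·r² = 1.167e+04 m², 10·log₁₀ of that is 40.671 dB.
L_p = 103.9 − 40.671 = 63.23 dB.

63.2 dB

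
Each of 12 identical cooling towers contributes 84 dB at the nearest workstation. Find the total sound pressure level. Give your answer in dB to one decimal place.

L_total = L₁ + 10·log₁₀ N for N identical incoherent sources.
L_total = 84 + 10·log₁₀(12) = 84 + 10.792 = 94.79 dB.

94.8 dB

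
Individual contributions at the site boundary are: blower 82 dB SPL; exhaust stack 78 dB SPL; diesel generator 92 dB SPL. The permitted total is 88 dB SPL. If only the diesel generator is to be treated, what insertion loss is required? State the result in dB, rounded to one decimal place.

5.9 dB

The untreated sources together contribute 10^(82/10) + 10^(78/10) = 2.216e+08, i.e. 83.46 dB SPL.
The limit corresponds to 10^(88/10) = 6.310e+08; subtracting the fixed part leaves 4.094e+08 for the diesel generator, i.e. 86.12 dB SPL.
Required insertion loss = 92 − 86.12 = 5.88 dB.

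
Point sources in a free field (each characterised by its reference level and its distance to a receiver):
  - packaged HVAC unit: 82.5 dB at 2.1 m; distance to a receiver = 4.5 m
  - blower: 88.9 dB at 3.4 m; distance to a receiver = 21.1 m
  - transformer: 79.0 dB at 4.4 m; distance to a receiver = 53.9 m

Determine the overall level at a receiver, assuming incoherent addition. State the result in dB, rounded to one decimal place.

Propagate each source to the receiver with L = L_ref − 20·log₁₀(r/r_ref), then add intensities.
packaged HVAC unit: 82.5 − 20·log₁₀(4.5/2.1) = 82.5 − 6.62 = 75.88 dB.
blower: 88.9 − 20·log₁₀(21.1/3.4) = 88.9 − 15.86 = 73.04 dB.
transformer: 79.0 − 20·log₁₀(53.9/4.4) = 79.0 − 21.76 = 57.24 dB.
Σ 10^(L/10) = 5.941e+07 → L_total = 10·log₁₀(5.941e+07) = 77.74 dB.

77.7 dB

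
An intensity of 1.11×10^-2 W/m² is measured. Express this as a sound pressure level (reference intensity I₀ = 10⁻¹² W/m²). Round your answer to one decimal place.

L = 10·log₁₀(I/I₀) = 10·log₁₀(1.11×10^-2/10⁻¹²) = 10·log₁₀(1.11×10^10).
L = 10·(0.0453 + 10) = 100.45 dB.

100.5 dB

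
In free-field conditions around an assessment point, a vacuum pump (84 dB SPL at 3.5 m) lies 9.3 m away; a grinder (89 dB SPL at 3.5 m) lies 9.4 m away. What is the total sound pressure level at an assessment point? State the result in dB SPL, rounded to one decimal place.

First find each source's level at the receiver (point-source: −20·log₁₀(r/r_ref)), then combine on an intensity basis.
vacuum pump: 84 − 20·log₁₀(9.3/3.5) = 84 − 8.49 = 75.51 dB SPL.
grinder: 89 − 20·log₁₀(9.4/3.5) = 89 − 8.58 = 80.42 dB SPL.
Σ 10^(L/10) = 1.457e+08 → L_total = 10·log₁₀(1.457e+08) = 81.63 dB SPL.

81.6 dB SPL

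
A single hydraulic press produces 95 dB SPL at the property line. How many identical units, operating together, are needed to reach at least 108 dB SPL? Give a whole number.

20

The shortfall is 108 − 95 = 13.0 dB, and N units add 10·log₁₀ N, so need 10·log₁₀ N ≥ 13.0.
N ≥ 10^(13.0/10) = 19.953, so N = 20.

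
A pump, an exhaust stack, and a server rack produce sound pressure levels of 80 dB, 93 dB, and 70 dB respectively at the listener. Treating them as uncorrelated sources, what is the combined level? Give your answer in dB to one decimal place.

For uncorrelated sources the intensities add, so convert each level to linear form, sum, and take 10·log₁₀ of the total.
Σ 10^(L/10) = 10^(80/10) + 10^(93/10) + 10^(70/10) = 2.105e+09.
L_total = 10·log₁₀(2.105e+09) = 93.23 dB.

93.2 dB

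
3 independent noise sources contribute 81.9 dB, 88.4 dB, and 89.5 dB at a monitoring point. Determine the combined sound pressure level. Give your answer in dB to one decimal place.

For uncorrelated sources the intensities add, so convert each level to linear form, sum, and take 10·log₁₀ of the total.
Σ 10^(L/10) = 10^(81.9/10) + 10^(88.4/10) + 10^(89.5/10) = 1.738e+09.
L_total = 10·log₁₀(1.738e+09) = 92.40 dB.

92.4 dB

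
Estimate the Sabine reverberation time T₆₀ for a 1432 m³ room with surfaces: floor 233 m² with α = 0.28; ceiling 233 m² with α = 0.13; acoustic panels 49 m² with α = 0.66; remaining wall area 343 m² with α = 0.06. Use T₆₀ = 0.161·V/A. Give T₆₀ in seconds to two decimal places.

Summing Sᵢαᵢ: 233·0.28 + 233·0.13 + 49·0.66 + 343·0.06 = 148.45 m².
T₆₀ = 0.161 × 1432 / 148.45 = 1.553 s.

1.55 s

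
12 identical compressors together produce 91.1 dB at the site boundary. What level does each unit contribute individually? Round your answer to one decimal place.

12 equal contributions raise the level by 10·log₁₀ 12 = 10.792 dB, so each unit alone gives 91.1 − 10.792.

80.3 dB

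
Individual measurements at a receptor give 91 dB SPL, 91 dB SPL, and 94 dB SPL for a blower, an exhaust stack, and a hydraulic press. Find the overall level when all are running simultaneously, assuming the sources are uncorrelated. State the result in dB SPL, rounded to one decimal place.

97.0 dB SPL

For uncorrelated sources the intensities add, so convert each level to linear form, sum, and take 10·log₁₀ of the total.
Σ 10^(L/10) = 10^(91/10) + 10^(91/10) + 10^(94/10) = 5.030e+09.
L_total = 10·log₁₀(5.030e+09) = 97.02 dB SPL.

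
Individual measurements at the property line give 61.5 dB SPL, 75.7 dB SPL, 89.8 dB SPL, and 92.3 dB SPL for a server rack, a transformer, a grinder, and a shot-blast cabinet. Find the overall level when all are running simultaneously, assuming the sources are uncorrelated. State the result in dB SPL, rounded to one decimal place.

Incoherent sources combine by intensity addition: L_total = 10·log₁₀(Σ 10^(L_i/10)).
Σ 10^(L/10) = 10^(61.5/10) + 10^(75.7/10) + 10^(89.8/10) + 10^(92.3/10) = 2.692e+09.
L_total = 10·log₁₀(2.692e+09) = 94.30 dB SPL.

94.3 dB SPL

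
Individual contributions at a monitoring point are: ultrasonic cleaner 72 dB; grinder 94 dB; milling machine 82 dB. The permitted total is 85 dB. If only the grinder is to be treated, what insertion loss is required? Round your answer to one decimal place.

12.5 dB

Fixed contribution from the other sources: Σ 10^(L/10) = 10^(72/10) + 10^(82/10) = 1.743e+08 (82.41 dB).
The limit corresponds to 10^(85/10) = 3.162e+08; subtracting the fixed part leaves 1.419e+08 for the grinder, i.e. 81.52 dB.
Required insertion loss = 94 − 81.52 = 12.48 dB.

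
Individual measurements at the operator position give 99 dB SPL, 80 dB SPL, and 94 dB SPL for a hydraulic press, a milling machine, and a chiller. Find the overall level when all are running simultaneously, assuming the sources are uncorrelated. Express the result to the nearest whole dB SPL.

Incoherent sources combine by intensity addition: L_total = 10·log₁₀(Σ 10^(L_i/10)).
Σ 10^(L/10) = 10^(99/10) + 10^(80/10) + 10^(94/10) = 1.056e+10.
L_total = 10·log₁₀(1.056e+10) = 100.23 dB SPL.

100 dB SPL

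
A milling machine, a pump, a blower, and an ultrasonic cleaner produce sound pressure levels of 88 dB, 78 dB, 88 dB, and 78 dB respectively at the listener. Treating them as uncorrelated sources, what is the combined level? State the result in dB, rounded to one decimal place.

Incoherent sources combine by intensity addition: L_total = 10·log₁₀(Σ 10^(L_i/10)).
Σ 10^(L/10) = 10^(88/10) + 10^(78/10) + 10^(88/10) + 10^(78/10) = 1.388e+09.
L_total = 10·log₁₀(1.388e+09) = 91.42 dB.

91.4 dB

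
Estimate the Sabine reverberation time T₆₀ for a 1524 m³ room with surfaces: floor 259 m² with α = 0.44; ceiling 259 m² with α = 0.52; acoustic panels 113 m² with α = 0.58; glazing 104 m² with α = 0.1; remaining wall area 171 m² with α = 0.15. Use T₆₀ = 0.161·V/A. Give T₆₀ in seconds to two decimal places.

0.70 s

Summing Sᵢαᵢ: 259·0.44 + 259·0.52 + 113·0.58 + 104·0.1 + 171·0.15 = 350.23 m².
T₆₀ = 0.161·V/A = 0.161·1524/350.23 = 0.701 s.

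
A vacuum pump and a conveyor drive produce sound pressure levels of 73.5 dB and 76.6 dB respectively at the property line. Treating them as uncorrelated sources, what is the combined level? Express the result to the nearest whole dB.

For uncorrelated sources the intensities add, so convert each level to linear form, sum, and take 10·log₁₀ of the total.
Σ 10^(L/10) = 10^(73.5/10) + 10^(76.6/10) = 6.810e+07.
L_total = 10·log₁₀(6.810e+07) = 78.33 dB.

78 dB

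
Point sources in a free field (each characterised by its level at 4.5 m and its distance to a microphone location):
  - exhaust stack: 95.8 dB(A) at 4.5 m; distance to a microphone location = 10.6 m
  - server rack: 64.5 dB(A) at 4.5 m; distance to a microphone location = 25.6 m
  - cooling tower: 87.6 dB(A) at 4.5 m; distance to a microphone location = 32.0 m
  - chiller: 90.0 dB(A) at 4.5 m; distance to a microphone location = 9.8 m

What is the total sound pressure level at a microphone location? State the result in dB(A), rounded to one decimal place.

89.6 dB(A)

First find each source's level at the receiver (point-source: −20·log₁₀(r/r_ref)), then combine on an intensity basis.
exhaust stack: 95.8 − 20·log₁₀(10.6/4.5) = 95.8 − 7.44 = 88.36 dB(A).
server rack: 64.5 − 20·log₁₀(25.6/4.5) = 64.5 − 15.10 = 49.40 dB(A).
cooling tower: 87.6 − 20·log₁₀(32.0/4.5) = 87.6 − 17.04 = 70.56 dB(A).
chiller: 90.0 − 20·log₁₀(9.8/4.5) = 90.0 − 6.76 = 83.24 dB(A).
Σ 10^(L/10) = 9.075e+08 → L_total = 10·log₁₀(9.075e+08) = 89.58 dB(A).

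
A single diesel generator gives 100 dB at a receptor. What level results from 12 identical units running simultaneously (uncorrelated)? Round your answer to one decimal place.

110.8 dB

L_total = L₁ + 10·log₁₀ N for N identical incoherent sources.
L_total = 100 + 10·log₁₀(12) = 100 + 10.792 = 110.79 dB.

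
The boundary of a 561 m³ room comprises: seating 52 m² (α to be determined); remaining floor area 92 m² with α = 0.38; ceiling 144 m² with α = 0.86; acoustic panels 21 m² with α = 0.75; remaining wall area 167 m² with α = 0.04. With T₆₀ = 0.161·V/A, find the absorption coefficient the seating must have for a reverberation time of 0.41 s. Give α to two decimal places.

A = 0.161·V/T₆₀ = 0.161·561/0.41 = 220.30 m² sabins.
Absorption from the other surfaces = 92·0.38 + 144·0.86 + 21·0.75 + 167·0.04 = 181.23 m², so the seating must supply 39.07 m² over 52 m².
α = 39.07/52 = 0.751.

0.75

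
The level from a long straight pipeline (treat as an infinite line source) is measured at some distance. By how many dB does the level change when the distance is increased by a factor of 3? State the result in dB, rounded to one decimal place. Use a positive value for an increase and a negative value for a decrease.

A line source loses 3 dB per doubling of distance; generally ΔL = −10·log₁₀(r₂/r₁).
ΔL = −10·log₁₀(3) = -4.77 dB.

-4.8 dB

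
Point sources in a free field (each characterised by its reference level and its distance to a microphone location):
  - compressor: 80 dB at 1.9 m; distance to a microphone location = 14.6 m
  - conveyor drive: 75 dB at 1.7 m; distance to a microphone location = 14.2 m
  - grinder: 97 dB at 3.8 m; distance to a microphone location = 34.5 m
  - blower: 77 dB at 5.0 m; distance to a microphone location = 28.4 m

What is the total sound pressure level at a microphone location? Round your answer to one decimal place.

Apply inverse-square spreading to bring every level to the receiver, then sum 10^(L/10).
compressor: 80 − 20·log₁₀(14.6/1.9) = 80 − 17.71 = 62.29 dB.
conveyor drive: 75 − 20·log₁₀(14.2/1.7) = 75 − 18.44 = 56.56 dB.
grinder: 97 − 20·log₁₀(34.5/3.8) = 97 − 19.16 = 77.84 dB.
blower: 77 − 20·log₁₀(28.4/5.0) = 77 − 15.09 = 61.91 dB.
Σ 10^(L/10) = 6.450e+07 → L_total = 10·log₁₀(6.450e+07) = 78.10 dB.

78.1 dB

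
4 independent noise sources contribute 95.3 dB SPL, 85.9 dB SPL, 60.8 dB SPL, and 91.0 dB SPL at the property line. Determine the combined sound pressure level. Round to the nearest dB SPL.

97 dB SPL

Incoherent sources combine by intensity addition: L_total = 10·log₁₀(Σ 10^(L_i/10)).
Σ 10^(L/10) = 10^(95.3/10) + 10^(85.9/10) + 10^(60.8/10) + 10^(91.0/10) = 5.038e+09.
L_total = 10·log₁₀(5.038e+09) = 97.02 dB SPL.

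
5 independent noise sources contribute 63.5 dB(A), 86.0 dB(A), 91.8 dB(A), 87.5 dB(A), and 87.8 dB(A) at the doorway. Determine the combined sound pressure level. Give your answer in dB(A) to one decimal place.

94.9 dB(A)

Incoherent sources combine by intensity addition: L_total = 10·log₁₀(Σ 10^(L_i/10)).
Σ 10^(L/10) = 10^(63.5/10) + 10^(86.0/10) + 10^(91.8/10) + 10^(87.5/10) + 10^(87.8/10) = 3.079e+09.
L_total = 10·log₁₀(3.079e+09) = 94.88 dB(A).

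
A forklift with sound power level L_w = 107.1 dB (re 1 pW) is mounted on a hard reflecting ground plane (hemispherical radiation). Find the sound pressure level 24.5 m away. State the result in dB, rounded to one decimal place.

Free-field hemispherical radiation: L_p = L_w − 10·log₁₀(2π·r²), r = 24.5 m.
2π·r² = 3771 m², 10·log₁₀ of that is 35.765 dB.
L_p = 107.1 − 35.765 = 71.33 dB.

71.3 dB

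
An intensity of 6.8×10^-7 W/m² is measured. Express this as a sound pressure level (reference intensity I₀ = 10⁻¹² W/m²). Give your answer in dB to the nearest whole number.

Dividing by I₀ shifts the exponent by 12: I/I₀ = 6.8×10^5.
L = 10·(0.8325 + 5) = 58.33 dB.

58 dB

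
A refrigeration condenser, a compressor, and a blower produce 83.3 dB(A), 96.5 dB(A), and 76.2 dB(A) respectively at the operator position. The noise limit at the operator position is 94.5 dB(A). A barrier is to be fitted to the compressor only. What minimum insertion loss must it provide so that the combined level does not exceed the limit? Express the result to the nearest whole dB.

Fixed contribution from the other sources: Σ 10^(L/10) = 10^(83.3/10) + 10^(76.2/10) = 2.555e+08 (84.07 dB(A)).
The limit corresponds to 10^(94.5/10) = 2.818e+09; subtracting the fixed part leaves 2.563e+09 for the compressor, i.e. 94.09 dB(A).
Required insertion loss = 96.5 − 94.09 = 2.41 dB.

2 dB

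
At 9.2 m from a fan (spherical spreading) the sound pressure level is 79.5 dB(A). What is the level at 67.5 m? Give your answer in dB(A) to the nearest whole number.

62 dB(A)

For a point source, L₂ = L₁ − 20·log₁₀(r₂/r₁).
L₂ = 79.5 − 20·log₁₀(67.5/9.2) = 79.5 − 17.310 = 62.19 dB(A).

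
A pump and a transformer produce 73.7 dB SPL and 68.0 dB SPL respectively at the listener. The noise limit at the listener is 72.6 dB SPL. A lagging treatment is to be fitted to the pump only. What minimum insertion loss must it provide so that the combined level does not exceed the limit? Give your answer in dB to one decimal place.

2.9 dB

The untreated sources together contribute 10^(68.0/10) = 6.310e+06, i.e. 68.00 dB SPL.
To meet 72.6 dB SPL overall, the treated pump may contribute at most 10^(72.6/10) − 6.310e+06 = 1.189e+07, i.e. 70.75 dB SPL.
Required insertion loss = 73.7 − 70.75 = 2.95 dB.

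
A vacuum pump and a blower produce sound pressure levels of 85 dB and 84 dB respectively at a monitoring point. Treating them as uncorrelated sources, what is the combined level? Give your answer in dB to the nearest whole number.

For uncorrelated sources the intensities add, so convert each level to linear form, sum, and take 10·log₁₀ of the total.
Σ 10^(L/10) = 10^(85/10) + 10^(84/10) = 5.674e+08.
L_total = 10·log₁₀(5.674e+08) = 87.54 dB.

88 dB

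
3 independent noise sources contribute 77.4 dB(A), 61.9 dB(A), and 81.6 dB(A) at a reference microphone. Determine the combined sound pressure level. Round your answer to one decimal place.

Incoherent sources combine by intensity addition: L_total = 10·log₁₀(Σ 10^(L_i/10)).
Σ 10^(L/10) = 10^(77.4/10) + 10^(61.9/10) + 10^(81.6/10) = 2.010e+08.
L_total = 10·log₁₀(2.010e+08) = 83.03 dB(A).

83.0 dB(A)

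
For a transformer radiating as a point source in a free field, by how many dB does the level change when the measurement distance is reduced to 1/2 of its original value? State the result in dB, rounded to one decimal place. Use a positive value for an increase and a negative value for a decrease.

+6.0 dB

With spherical spreading the level changes by −20·log₁₀(r₂/r₁).
ΔL = −20·log₁₀(0.5) = +6.02 dB.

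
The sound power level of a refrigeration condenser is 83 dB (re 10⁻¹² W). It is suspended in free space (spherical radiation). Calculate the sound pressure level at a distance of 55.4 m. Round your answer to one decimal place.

The power spreads over a sphere of area 4π·r², so L_p = L_w − 10·log₁₀(4π·r²).
4π·r² = 3.857e+04 m², 10·log₁₀ of that is 45.862 dB.
L_p = 83 − 45.862 = 37.14 dB.

37.1 dB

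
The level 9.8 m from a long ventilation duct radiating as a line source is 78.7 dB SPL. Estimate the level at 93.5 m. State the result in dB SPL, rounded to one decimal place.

68.9 dB SPL

For a line source, L₂ = L₁ − 10·log₁₀(r₂/r₁).
L₂ = 78.7 − 10·log₁₀(93.5/9.8) = 78.7 − 9.796 = 68.90 dB SPL.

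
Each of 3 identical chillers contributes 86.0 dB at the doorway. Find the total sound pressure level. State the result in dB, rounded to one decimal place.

L_total = L₁ + 10·log₁₀ N for N identical incoherent sources.
L_total = 86.0 + 10·log₁₀(3) = 86.0 + 4.771 = 90.77 dB.

90.8 dB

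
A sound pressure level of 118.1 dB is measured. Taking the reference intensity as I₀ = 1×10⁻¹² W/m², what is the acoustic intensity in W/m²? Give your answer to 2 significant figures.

0.65 W/m²

L = 10·log₁₀(I/I₀) ⇒ I = I₀·10^(L/10) = 10⁻¹² × 10^11.81.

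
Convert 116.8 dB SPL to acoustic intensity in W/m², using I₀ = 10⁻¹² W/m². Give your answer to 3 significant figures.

0.479 W/m²

I/I₀ = 10^(116.8/10) = 4.786e+11, so I = 4.786e+11 × 10⁻¹² W/m².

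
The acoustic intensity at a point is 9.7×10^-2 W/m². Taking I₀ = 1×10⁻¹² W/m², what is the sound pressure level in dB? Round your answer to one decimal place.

L = 10·log₁₀(I/I₀) = 10·log₁₀(9.7×10^-2/10⁻¹²) = 10·log₁₀(9.7×10^10).
L = 10·(0.9868 + 10) = 109.87 dB.

109.9 dB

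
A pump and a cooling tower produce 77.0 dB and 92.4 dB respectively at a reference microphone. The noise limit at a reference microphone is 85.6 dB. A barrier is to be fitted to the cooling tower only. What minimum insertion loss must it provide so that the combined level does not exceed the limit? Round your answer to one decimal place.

7.4 dB

The untreated sources together contribute 10^(77.0/10) = 5.012e+07, i.e. 77.00 dB.
To meet 85.6 dB overall, the treated cooling tower may contribute at most 10^(85.6/10) − 5.012e+07 = 3.130e+08, i.e. 84.95 dB.
Required insertion loss = 92.4 − 84.95 = 7.45 dB.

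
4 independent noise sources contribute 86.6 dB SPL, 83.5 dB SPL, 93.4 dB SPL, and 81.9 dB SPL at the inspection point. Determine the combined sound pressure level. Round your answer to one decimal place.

Incoherent sources combine by intensity addition: L_total = 10·log₁₀(Σ 10^(L_i/10)).
Σ 10^(L/10) = 10^(86.6/10) + 10^(83.5/10) + 10^(93.4/10) + 10^(81.9/10) = 3.024e+09.
L_total = 10·log₁₀(3.024e+09) = 94.81 dB SPL.

94.8 dB SPL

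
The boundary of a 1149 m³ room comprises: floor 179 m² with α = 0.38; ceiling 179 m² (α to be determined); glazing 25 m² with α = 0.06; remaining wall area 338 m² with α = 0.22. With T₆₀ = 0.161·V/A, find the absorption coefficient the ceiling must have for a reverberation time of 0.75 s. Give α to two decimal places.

A = 0.161·V/T₆₀ = 0.161·1149/0.75 = 246.65 m² sabins.
Absorption from the other surfaces = 179·0.38 + 25·0.06 + 338·0.22 = 143.88 m², so the ceiling must supply 102.77 m² over 179 m².
α = 102.77/179 = 0.574.

0.57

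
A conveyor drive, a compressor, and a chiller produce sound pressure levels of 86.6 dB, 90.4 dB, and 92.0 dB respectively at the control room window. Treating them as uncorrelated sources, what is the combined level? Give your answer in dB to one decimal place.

95.0 dB

Incoherent sources combine by intensity addition: L_total = 10·log₁₀(Σ 10^(L_i/10)).
Σ 10^(L/10) = 10^(86.6/10) + 10^(90.4/10) + 10^(92.0/10) = 3.138e+09.
L_total = 10·log₁₀(3.138e+09) = 94.97 dB.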